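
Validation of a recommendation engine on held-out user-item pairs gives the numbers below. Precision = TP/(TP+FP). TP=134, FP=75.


Precision = TP/(TP+FP)
= 134/(134+75)
= 134/209 = 64.11%

64.11%


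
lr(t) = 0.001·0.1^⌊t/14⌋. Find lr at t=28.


n_drops = ⌊28/14⌋ = 2
lr = 0.001·0.1^2 = 0.001·0.01 = 0.00001

0.00001


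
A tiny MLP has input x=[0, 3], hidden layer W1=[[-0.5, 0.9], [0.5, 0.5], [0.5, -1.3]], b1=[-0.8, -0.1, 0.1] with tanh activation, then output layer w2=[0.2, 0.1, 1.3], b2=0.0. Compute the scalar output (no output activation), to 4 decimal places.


z1[0] = (-0.5)·(0) + (0.9)·(3) - 0.8 = 1.9
z1[1] = (0.5)·(0) + (0.5)·(3) - 0.1 = 1.4
z1[2] = (0.5)·(0) + (-1.3)·(3) + 0.1 = -3.8
h = tanh(z1) = [0.9562, 0.8854, -0.999]
output = (0.2)·(0.9562) + (0.1)·(0.8854) + (1.3)·(-0.999) + 0.0 = -1.0189

-1.0189


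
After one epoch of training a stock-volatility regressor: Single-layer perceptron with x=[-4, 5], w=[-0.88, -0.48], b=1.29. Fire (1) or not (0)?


z = (-4)·(-0.88) + (5)·(-0.48) + 1.29
  = 2.41
step(z) = 1 (z≥0)

1


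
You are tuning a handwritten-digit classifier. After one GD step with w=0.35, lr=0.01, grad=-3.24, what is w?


w_new = w - α·∇
= 0.35 - 0.01·-3.24
= 0.35 + 0.0324
= 0.3824

0.3824


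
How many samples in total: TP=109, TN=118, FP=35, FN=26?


Total = TP + TN + FP + FN
= 109 + 118 + 35 + 26
= 288
(Predicted positive: 144, predicted negative: 144)

288


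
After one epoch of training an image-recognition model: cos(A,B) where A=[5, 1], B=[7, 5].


A·B = 5·7 + 1·5 = 40
‖A‖ = √26 = 5.099, ‖B‖ = √74 = 8.6023
cos = 40/(√26·√74) = 40/√1924 = 0.9119

0.9119


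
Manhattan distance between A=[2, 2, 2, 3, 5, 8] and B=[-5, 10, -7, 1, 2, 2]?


d = |2+ 5| + |2-10| + |2+ 7| + |3-1| + |5-2| + |8-2|
  = 7 + 8 + 9 + 2 + 3 + 6
  = 35

35


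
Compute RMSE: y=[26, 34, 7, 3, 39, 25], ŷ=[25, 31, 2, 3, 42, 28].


MSE = 53/6 = 8.8333
RMSE = √(53/6) = 2.9721

2.9721


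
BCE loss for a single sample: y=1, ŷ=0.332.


BCE = -[y·ln(p) + (1-y)·ln(1-p)]
= -1·ln(0.332) - 0
= -ln(0.332) = 1.1026

1.1026


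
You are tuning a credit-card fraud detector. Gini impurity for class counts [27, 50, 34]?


Probabilities: [27/111, 50/111, 34/111] ≈ [0.2432, 0.4505, 0.3063]
Σpᵢ² = (729 + 2500 + 1156)/111² = 4385/12321
Gini = 1 - Σpᵢ² = 1 - 4385/12321 = 0.6441

0.6441


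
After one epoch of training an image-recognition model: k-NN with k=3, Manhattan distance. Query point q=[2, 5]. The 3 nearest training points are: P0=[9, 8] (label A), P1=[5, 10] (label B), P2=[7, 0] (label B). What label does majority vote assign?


d(q,P0) = 10  (label A)
d(q,P1) = 8  (label B)
d(q,P2) = 10  (label B)
Votes: A=1, B=2
Majority → B

B


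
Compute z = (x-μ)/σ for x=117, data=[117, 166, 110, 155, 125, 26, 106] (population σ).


μ = 115, σ = 41.9728
z = (117 - 115)/41.9728 = 0.0476

0.0476


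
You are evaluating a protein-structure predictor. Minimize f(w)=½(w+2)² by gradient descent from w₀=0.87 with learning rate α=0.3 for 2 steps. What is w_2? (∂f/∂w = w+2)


step 1: grad = 0.87+2 = 2.87; w = 0.87 - 0.3·(2.87) = 0.009
step 2: grad = 0.009+2 = 2.009; w = 0.009 - 0.3·(2.009) = -0.5937

-0.5937


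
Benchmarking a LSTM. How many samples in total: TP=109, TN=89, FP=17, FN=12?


Total = TP + TN + FP + FN
= 109 + 89 + 17 + 12
= 227
(Predicted positive: 126, predicted negative: 101)

227


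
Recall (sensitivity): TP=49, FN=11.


Recall = TP/(TP+FN)
= 49/(49+11)
= 49/60 = 81.67%

81.67%


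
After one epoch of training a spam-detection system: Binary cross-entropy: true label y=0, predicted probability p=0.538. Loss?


BCE = -[y·ln(p) + (1-y)·ln(1-p)]
= -0 - 1·ln(1-0.538)
= -ln(0.462) = 0.7722

0.7722


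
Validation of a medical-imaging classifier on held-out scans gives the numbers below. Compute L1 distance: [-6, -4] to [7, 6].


d = |-6-7| + |-4-6|
  = 13 + 10
  = 23

23


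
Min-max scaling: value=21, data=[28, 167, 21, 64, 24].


min=21, max=167
(21-21)/(167-21) = 0/146 = 0.0

0.0


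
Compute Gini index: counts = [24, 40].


Probabilities: [24/64, 40/64] ≈ [0.375, 0.625]
Σpᵢ² = (576 + 1600)/64² = 2176/4096
Gini = 1 - Σpᵢ² = 1 - 2176/4096 = 0.4688

0.4688


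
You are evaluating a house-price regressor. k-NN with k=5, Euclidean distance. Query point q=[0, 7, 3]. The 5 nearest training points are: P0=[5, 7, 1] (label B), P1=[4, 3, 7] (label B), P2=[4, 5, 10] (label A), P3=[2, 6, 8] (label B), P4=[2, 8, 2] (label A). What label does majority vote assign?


d(q,P0) = 5.3852  (label B)
d(q,P1) = 6.9282  (label B)
d(q,P2) = 8.3066  (label A)
d(q,P3) = 5.4772  (label B)
d(q,P4) = 2.4495  (label A)
Votes: A=2, B=3
Majority → B

B


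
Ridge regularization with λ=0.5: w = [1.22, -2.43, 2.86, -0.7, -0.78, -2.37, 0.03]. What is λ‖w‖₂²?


‖w‖₂² = (1.22)² + (-2.43)² + (2.86)² + (-0.7)² + (-0.78)² + (-2.37)² + (0.03)²
     = 1.4884 + 5.9049 + 8.1796 + 0.49 + 0.6084 + 5.6169 + 0.0009
     = 22.2891
λ·‖w‖₂² = 0.5·22.2891 = 11.14455

11.14455


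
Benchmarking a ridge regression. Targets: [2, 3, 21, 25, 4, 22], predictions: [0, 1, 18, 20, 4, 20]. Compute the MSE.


Squared errors: (2-0)²=4, (3-1)²=4, (21-18)²=9, (25-20)²=25, (4-4)²=0, (22-20)²=4
Sum = 46
MSE = 46/6 = 23/3

23/3


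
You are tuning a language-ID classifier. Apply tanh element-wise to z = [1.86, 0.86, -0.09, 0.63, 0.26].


tanh(1.86) = 0.9527
tanh(0.86) = 0.6963
tanh(-0.09) = -0.0898
tanh(0.63) = 0.5581
tanh(0.26) = 0.2543
result = [0.9527, 0.6963, -0.0898, 0.5581, 0.2543]

[0.9527, 0.6963, -0.0898, 0.5581, 0.2543]


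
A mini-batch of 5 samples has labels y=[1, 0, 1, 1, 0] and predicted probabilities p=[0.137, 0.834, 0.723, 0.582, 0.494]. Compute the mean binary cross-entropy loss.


L[0] = -ln(0.137) = 1.9878
L[1] = -ln(1-0.834) = -ln(0.166) = 1.7958
L[2] = -ln(0.723) = 0.3243
L[3] = -ln(0.582) = 0.5413
L[4] = -ln(1-0.494) = -ln(0.506) = 0.6812
mean = (1.9878 + 1.7958 + 0.3243 + 0.5413 + 0.6812)/5 = 1.0661

1.0661


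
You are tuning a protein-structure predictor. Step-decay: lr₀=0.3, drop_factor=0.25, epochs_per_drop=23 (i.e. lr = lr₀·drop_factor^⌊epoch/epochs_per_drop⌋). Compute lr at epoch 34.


n_drops = ⌊34/23⌋ = 1
lr = 0.3·0.25^1 = 0.3·0.25 = 0.075

0.075


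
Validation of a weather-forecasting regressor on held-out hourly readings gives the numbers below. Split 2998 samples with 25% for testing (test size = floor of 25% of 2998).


Test = ⌊2998·25/100⌋ = 749
Train = 2998 - 749 = 2249

Train: 2249, Test: 749


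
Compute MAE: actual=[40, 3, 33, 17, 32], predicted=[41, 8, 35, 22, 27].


Absolute errors: |40-41|=1, |3-8|=5, |33-35|=2, |17-22|=5, |32-27|=5
Sum = 18
MAE = 18/5 = 18/5

18/5


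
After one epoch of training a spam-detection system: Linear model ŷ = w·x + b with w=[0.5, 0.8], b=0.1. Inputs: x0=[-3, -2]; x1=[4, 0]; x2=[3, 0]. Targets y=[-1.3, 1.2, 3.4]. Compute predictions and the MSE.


ŷ0 = (0.5)·(-3) + (0.8)·(-2) + 0.1 = -3.0
ŷ1 = (0.5)·(4) + (0.8)·(0) + 0.1 = 2.1
ŷ2 = (0.5)·(3) + (0.8)·(0) + 0.1 = 1.6
errors² = [2.89, 0.81, 3.24]
MSE = 6.9400/3 = 2.3133

2.3133


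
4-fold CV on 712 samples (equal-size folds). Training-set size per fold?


Fold size = 712/4 = 178
Training per fold = 712 - 178 = 534

534


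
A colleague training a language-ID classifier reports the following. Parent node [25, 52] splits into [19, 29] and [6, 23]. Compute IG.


Parent = [25, 52], H_parent = 0.9094
H_left = 0.9685 (n=48), H_right = 0.7355 (n=29)
H_children = (48/77)·0.9685 + (29/77)·0.7355 = 0.8807
IG = 0.9094 - 0.8807 = 0.0287

0.0287


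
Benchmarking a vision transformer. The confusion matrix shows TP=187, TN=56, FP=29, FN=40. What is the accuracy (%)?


Accuracy = (TP+TN)/(TP+TN+FP+FN)
= (187+56)/(312)
= 243/312 = 77.88%

77.88%


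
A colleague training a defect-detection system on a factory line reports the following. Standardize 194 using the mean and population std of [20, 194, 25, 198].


μ = 109.25, σ = 86.7795
z = (194 - 109.25)/86.7795 = 0.9766

0.9766


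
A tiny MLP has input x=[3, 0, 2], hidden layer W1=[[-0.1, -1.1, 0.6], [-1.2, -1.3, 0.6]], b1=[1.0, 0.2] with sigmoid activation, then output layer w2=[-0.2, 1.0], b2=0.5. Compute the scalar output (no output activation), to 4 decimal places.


z1[0] = (-0.1)·(3) + (-1.1)·(0) + (0.6)·(2) + 1.0 = 1.9
z1[1] = (-1.2)·(3) + (-1.3)·(0) + (0.6)·(2) + 0.2 = -2.2
h = sigmoid(z1) = [0.8699, 0.0998]
output = (-0.2)·(0.8699) + (1.0)·(0.0998) + 0.5 = 0.4258

0.4258


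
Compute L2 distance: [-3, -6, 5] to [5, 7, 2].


d = √((-3-5)² + (-6-7)² + (5-2)²)
  = √(64 + 169 + 9)
  = √242 = 15.5563

15.5563


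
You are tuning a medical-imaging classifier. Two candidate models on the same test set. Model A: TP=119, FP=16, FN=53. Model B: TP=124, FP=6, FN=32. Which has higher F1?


Model A: P=119/135=0.8815, R=119/172=0.6919, F1=2PR/(P+R)=2TP/(2TP+FP+FN)=238/307=0.7752
Model B: P=124/130=0.9538, R=124/156=0.7949, F1=2PR/(P+R)=2TP/(2TP+FP+FN)=248/286=0.8671
0.7752 < 0.8671 → Model B

Model B


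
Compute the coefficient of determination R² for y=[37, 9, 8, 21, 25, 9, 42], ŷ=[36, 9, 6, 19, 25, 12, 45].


ȳ = 21.5714
SS_res = Σ(y-ŷ)² = 27
SS_tot = Σ(y-ȳ)² = 1167.71
R² = 1 - SS_res/SS_tot = 1 - 0.0231 = 0.9769

0.9769


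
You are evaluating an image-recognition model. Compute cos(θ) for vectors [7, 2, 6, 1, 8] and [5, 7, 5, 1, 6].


A·B = 7·5 + 2·7 + 6·5 + 1·1 + 8·6 = 128
‖A‖ = √154 = 12.4097, ‖B‖ = √136 = 11.6619
cos = 128/(√154·√136) = 128/√20944 = 0.8845

0.8845


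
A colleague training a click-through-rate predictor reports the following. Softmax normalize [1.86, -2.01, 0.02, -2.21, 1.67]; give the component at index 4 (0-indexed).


Exponentials: e^1.86=6.4237, e^-2.01=0.134, e^0.02=1.0202, e^-2.21=0.1097, e^1.67=5.3122
Sum = 12.9998
Softmax = [0.4941, 0.0103, 0.0785, 0.0084, 0.4086]
p[4] = 5.3122/12.9998 = 0.4086

0.4086


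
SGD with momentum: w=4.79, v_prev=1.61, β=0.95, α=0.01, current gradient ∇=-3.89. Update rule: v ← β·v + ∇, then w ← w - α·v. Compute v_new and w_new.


v_new = 0.95·1.61 - 3.89 = 1.5295 - 3.89 = -2.3605
w_new = 4.79 - 0.01·-2.3605 = 4.79 + 0.023605 = 4.813605

v_new=-2.3605, w_new=4.813605


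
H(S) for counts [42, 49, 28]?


Probabilities: [42/119, 49/119, 28/119] ≈ [0.3529, 0.4118, 0.2353]
H = -((42/119)·log₂(42/119) + (49/119)·log₂(49/119) + (28/119)·log₂(28/119))
  = 1.5486 bits

1.5486 bits


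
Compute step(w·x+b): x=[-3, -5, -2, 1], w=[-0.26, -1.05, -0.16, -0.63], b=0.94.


z = (-3)·(-0.26) + (-5)·(-1.05) + (-2)·(-0.16) + (1)·(-0.63) + 0.94
  = 6.66
step(z) = 1 (z≥0)

1


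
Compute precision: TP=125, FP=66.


Precision = TP/(TP+FP)
= 125/(125+66)
= 125/191 = 65.45%

65.45%


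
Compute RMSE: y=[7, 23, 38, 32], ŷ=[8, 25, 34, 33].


MSE = 22/4 = 5.5
RMSE = √(22/4) = 2.3452

2.3452


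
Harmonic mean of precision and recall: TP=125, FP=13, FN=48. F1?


Precision = 125/138 = 0.9058
Recall = 125/173 = 0.7225
F1 = 2·P·R/(P+R) = 2·TP/(2·TP+FP+FN) = 250/(250+13+48) = 250/311 = 0.8039

0.8039


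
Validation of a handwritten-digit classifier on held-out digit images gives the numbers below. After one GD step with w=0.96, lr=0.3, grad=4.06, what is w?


w_new = w - α·∇
= 0.96 - 0.3·4.06
= 0.96 - 1.218
= -0.258

-0.258


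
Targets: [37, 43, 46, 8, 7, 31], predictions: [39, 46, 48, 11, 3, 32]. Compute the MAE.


Absolute errors: |37-39|=2, |43-46|=3, |46-48|=2, |8-11|=3, |7-3|=4, |31-32|=1
Sum = 15
MAE = 15/6 = 5/2

5/2


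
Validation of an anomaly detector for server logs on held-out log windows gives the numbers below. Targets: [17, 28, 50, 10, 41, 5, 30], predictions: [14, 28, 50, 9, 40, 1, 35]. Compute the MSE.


Squared errors: (17-14)²=9, (28-28)²=0, (50-50)²=0, (10-9)²=1, (41-40)²=1, (5-1)²=16, (30-35)²=25
Sum = 52
MSE = 52/7 = 52/7

52/7


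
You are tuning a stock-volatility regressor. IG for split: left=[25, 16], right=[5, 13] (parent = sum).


Parent = [30, 29], H_parent = 0.9998
H_left = 0.965 (n=41), H_right = 0.8524 (n=18)
H_children = (41/59)·0.965 + (18/59)·0.8524 = 0.9306
IG = 0.9998 - 0.9306 = 0.0692

0.0692


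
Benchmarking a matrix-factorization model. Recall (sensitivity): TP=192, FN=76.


Recall = TP/(TP+FN)
= 192/(192+76)
= 192/268 = 71.64%

71.64%


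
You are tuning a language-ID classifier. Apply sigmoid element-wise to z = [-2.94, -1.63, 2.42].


σ(-2.94) = 1/(1+e^2.94) = 0.0502
σ(-1.63) = 1/(1+e^1.63) = 0.1638
σ(2.42) = 1/(1+e^-2.42) = 0.9183
result = [0.0502, 0.1638, 0.9183]

[0.0502, 0.1638, 0.9183]


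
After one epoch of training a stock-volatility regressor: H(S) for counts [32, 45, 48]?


Probabilities: [32/125, 45/125, 48/125] ≈ [0.256, 0.36, 0.384]
H = -((32/125)·log₂(32/125) + (45/125)·log₂(45/125) + (48/125)·log₂(48/125))
  = 1.5641 bits

1.5641 bits


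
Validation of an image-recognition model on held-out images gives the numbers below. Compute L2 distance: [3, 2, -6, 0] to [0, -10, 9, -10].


d = √((3-0)² + (2+ 10)² + (-6-9)² + (0+ 10)²)
  = √(9 + 144 + 225 + 100)
  = √478 = 21.8632

21.8632


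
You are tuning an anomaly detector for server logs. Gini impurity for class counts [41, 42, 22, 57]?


Probabilities: [41/162, 42/162, 22/162, 57/162] ≈ [0.2531, 0.2593, 0.1358, 0.3519]
Σpᵢ² = (1681 + 1764 + 484 + 3249)/162² = 7178/26244
Gini = 1 - Σpᵢ² = 1 - 7178/26244 = 0.7265

0.7265


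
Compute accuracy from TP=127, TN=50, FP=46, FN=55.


Accuracy = (TP+TN)/(TP+TN+FP+FN)
= (127+50)/(278)
= 177/278 = 63.67%

63.67%


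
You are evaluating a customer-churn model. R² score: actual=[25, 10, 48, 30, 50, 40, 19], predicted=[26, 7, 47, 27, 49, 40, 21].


ȳ = 31.7143
SS_res = Σ(y-ŷ)² = 25
SS_tot = Σ(y-ȳ)² = 1349.43
R² = 1 - SS_res/SS_tot = 1 - 0.0185 = 0.9815

0.9815


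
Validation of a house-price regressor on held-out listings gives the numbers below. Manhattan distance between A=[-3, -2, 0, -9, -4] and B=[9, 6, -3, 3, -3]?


d = |-3-9| + |-2-6| + |0+ 3| + |-9-3| + |-4+ 3|
  = 12 + 8 + 3 + 12 + 1
  = 36

36


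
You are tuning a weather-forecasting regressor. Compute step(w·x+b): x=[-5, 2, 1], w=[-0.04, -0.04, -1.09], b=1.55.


z = (-5)·(-0.04) + (2)·(-0.04) + (1)·(-1.09) + 1.55
  = 0.58
step(z) = 1 (z≥0)

1


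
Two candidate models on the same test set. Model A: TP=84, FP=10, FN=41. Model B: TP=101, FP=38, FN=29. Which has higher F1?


Model A: P=84/94=0.8936, R=84/125=0.672, F1=2PR/(P+R)=2TP/(2TP+FP+FN)=168/219=0.7671
Model B: P=101/139=0.7266, R=101/130=0.7769, F1=2PR/(P+R)=2TP/(2TP+FP+FN)=202/269=0.7509
0.7671 > 0.7509 → Model A

Model A


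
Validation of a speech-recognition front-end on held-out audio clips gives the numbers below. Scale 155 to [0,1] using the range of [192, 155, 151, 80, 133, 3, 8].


min=3, max=192
(155-3)/(192-3) = 152/189 = 0.8042

0.8042


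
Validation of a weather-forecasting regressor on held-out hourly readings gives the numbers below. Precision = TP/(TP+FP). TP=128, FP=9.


Precision = TP/(TP+FP)
= 128/(128+9)
= 128/137 = 93.43%

93.43%


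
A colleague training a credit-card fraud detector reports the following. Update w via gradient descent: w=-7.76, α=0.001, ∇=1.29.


w_new = w - α·∇
= -7.76 - 0.001·1.29
= -7.76 - 0.00129
= -7.76129

-7.76129


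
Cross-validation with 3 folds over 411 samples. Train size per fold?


Fold size = 411/3 = 137
Training per fold = 411 - 137 = 274

274


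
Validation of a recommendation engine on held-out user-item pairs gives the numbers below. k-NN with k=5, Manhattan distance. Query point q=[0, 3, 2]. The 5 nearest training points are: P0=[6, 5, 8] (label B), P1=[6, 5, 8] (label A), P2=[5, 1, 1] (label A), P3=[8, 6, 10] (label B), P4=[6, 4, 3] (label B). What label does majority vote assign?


d(q,P0) = 14  (label B)
d(q,P1) = 14  (label A)
d(q,P2) = 8  (label A)
d(q,P3) = 19  (label B)
d(q,P4) = 8  (label B)
Votes: A=2, B=3
Majority → B

B


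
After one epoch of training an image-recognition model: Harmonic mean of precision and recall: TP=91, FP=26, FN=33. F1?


Precision = 91/117 = 0.7778
Recall = 91/124 = 0.7339
F1 = 2·P·R/(P+R) = 2·TP/(2·TP+FP+FN) = 182/(182+26+33) = 182/241 = 0.7552

0.7552


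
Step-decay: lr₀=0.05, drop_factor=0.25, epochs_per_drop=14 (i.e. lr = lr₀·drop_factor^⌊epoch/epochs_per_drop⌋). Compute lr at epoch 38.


n_drops = ⌊38/14⌋ = 2
lr = 0.05·0.25^2 = 0.05·0.0625 = 0.003125

0.003125


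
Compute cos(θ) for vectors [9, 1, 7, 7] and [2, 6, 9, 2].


A·B = 9·2 + 1·6 + 7·9 + 7·2 = 101
‖A‖ = √180 = 13.4164, ‖B‖ = √125 = 11.1803
cos = 101/(√180·√125) = 101/√22500 = 0.6733

0.6733


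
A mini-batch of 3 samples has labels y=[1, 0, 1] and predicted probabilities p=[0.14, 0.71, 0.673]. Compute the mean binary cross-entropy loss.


L[0] = -ln(0.14) = 1.9661
L[1] = -ln(1-0.71) = -ln(0.29) = 1.2379
L[2] = -ln(0.673) = 0.396
mean = (1.9661 + 1.2379 + 0.396)/3 = 1.2

1.2


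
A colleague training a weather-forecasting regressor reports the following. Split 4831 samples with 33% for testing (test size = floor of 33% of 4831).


Test = ⌊4831·33/100⌋ = 1594
Train = 4831 - 1594 = 3237

Train: 3237, Test: 1594


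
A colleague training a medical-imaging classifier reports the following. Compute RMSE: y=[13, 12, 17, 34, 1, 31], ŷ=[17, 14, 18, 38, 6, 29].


MSE = 66/6 = 11
RMSE = √(66/6) = 3.3166

3.3166


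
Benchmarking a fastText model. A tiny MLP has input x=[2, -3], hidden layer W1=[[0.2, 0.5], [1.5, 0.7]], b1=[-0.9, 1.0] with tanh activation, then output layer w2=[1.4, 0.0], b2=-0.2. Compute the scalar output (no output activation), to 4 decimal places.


z1[0] = (0.2)·(2) + (0.5)·(-3) - 0.9 = -2.0
z1[1] = (1.5)·(2) + (0.7)·(-3) + 1.0 = 1.9
h = tanh(z1) = [-0.964, 0.9562]
output = (1.4)·(-0.964) + (0.0)·(0.9562) - 0.2 = -1.5496

-1.5496


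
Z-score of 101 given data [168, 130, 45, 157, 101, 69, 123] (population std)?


μ = 113.2857, σ = 41.496
z = (101 - 113.2857)/41.496 = -0.2961

-0.2961


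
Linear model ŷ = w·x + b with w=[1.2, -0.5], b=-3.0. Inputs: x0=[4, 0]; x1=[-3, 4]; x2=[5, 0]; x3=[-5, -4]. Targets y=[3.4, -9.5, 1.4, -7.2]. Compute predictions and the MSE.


ŷ0 = (1.2)·(4) + (-0.5)·(0) - 3.0 = 1.8
ŷ1 = (1.2)·(-3) + (-0.5)·(4) - 3.0 = -8.6
ŷ2 = (1.2)·(5) + (-0.5)·(0) - 3.0 = 3.0
ŷ3 = (1.2)·(-5) + (-0.5)·(-4) - 3.0 = -7.0
errors² = [2.56, 0.81, 2.56, 0.04]
MSE = 5.9700/4 = 1.4925

1.4925


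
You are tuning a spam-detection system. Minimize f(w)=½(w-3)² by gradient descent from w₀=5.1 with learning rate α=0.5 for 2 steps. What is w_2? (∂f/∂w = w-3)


step 1: grad = 5.1-3 = 2.1; w = 5.1 - 0.5·(2.1) = 4.05
step 2: grad = 4.05-3 = 1.05; w = 4.05 - 0.5·(1.05) = 3.525

3.525


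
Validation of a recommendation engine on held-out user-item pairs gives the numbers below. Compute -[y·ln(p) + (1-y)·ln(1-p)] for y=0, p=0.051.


BCE = -[y·ln(p) + (1-y)·ln(1-p)]
= -0 - 1·ln(1-0.051)
= -ln(0.949) = 0.0523

0.0523


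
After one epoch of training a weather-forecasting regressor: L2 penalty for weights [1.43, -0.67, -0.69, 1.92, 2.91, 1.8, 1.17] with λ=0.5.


‖w‖₂² = (1.43)² + (-0.67)² + (-0.69)² + (1.92)² + (2.91)² + (1.8)² + (1.17)²
     = 2.0449 + 0.4489 + 0.4761 + 3.6864 + 8.4681 + 3.24 + 1.3689
     = 19.7333
λ·‖w‖₂² = 0.5·19.7333 = 9.86665

9.86665


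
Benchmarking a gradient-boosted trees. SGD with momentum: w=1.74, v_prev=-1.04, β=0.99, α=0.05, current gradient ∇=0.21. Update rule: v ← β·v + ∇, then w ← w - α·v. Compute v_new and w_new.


v_new = 0.99·-1.04 + 0.21 = -1.0296 + 0.21 = -0.8196
w_new = 1.74 - 0.05·-0.8196 = 1.74 + 0.04098 = 1.78098

v_new=-0.8196, w_new=1.78098


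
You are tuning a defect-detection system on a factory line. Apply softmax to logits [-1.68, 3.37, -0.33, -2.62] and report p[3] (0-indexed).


Exponentials: e^-1.68=0.1864, e^3.37=29.0785, e^-0.33=0.7189, e^-2.62=0.0728
Sum = 30.0566
Softmax = [0.0062, 0.9675, 0.0239, 0.0024]
p[3] = 0.0728/30.0566 = 0.0024

0.0024


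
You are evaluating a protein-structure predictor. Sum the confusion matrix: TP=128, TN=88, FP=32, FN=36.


Total = TP + TN + FP + FN
= 128 + 88 + 32 + 36
= 284
(Predicted positive: 160, predicted negative: 124)

284


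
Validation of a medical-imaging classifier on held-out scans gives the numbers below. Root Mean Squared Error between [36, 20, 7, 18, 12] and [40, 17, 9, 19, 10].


MSE = 34/5 = 6.8
RMSE = √(34/5) = 2.6077

2.6077


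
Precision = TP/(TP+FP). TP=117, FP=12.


Precision = TP/(TP+FP)
= 117/(117+12)
= 117/129 = 90.7%

90.7%


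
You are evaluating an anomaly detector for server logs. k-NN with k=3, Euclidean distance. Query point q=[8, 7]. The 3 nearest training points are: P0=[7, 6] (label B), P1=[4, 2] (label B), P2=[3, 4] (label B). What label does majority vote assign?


d(q,P0) = 1.4142  (label B)
d(q,P1) = 6.4031  (label B)
d(q,P2) = 5.831  (label B)
Votes: A=0, B=3
Majority → B

B


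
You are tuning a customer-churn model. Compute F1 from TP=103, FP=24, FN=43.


Precision = 103/127 = 0.811
Recall = 103/146 = 0.7055
F1 = 2·P·R/(P+R) = 2·TP/(2·TP+FP+FN) = 206/(206+24+43) = 206/273 = 0.7546

0.7546


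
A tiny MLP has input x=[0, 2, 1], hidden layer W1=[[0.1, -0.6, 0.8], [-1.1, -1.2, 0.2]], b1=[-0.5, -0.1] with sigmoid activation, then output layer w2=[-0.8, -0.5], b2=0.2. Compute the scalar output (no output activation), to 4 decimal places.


z1[0] = (0.1)·(0) + (-0.6)·(2) + (0.8)·(1) - 0.5 = -0.9
z1[1] = (-1.1)·(0) + (-1.2)·(2) + (0.2)·(1) - 0.1 = -2.3
h = sigmoid(z1) = [0.2891, 0.0911]
output = (-0.8)·(0.2891) + (-0.5)·(0.0911) + 0.2 = -0.0768

-0.0768


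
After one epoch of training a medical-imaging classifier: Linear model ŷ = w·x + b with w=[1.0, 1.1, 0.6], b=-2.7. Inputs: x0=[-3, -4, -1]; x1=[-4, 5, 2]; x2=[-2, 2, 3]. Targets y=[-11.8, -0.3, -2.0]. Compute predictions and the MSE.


ŷ0 = (1.0)·(-3) + (1.1)·(-4) + (0.6)·(-1) - 2.7 = -10.7
ŷ1 = (1.0)·(-4) + (1.1)·(5) + (0.6)·(2) - 2.7 = 0.0
ŷ2 = (1.0)·(-2) + (1.1)·(2) + (0.6)·(3) - 2.7 = -0.7
errors² = [1.21, 0.09, 1.69]
MSE = 2.9900/3 = 0.9967

0.9967


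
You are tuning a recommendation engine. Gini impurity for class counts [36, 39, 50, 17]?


Probabilities: [36/142, 39/142, 50/142, 17/142] ≈ [0.2535, 0.2746, 0.3521, 0.1197]
Σpᵢ² = (1296 + 1521 + 2500 + 289)/142² = 5606/20164
Gini = 1 - Σpᵢ² = 1 - 5606/20164 = 0.722

0.722


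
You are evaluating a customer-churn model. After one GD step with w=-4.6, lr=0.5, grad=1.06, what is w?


w_new = w - α·∇
= -4.6 - 0.5·1.06
= -4.6 - 0.53
= -5.13

-5.13


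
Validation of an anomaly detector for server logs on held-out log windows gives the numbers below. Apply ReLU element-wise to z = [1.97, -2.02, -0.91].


ReLU(1.97) = max(0, 1.97) = 1.97
ReLU(-2.02) = max(0, -2.02) = 0.0
ReLU(-0.91) = max(0, -0.91) = 0.0
result = [1.97, 0.0, 0.0]

[1.97, 0.0, 0.0]


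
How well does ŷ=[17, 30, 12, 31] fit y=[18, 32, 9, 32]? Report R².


ȳ = 22.75
SS_res = Σ(y-ŷ)² = 15
SS_tot = Σ(y-ȳ)² = 382.75
R² = 1 - SS_res/SS_tot = 1 - 0.0392 = 0.9608

0.9608


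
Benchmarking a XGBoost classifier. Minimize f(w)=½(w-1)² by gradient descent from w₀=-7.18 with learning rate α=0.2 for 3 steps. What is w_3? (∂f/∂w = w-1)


step 1: grad = -7.18-1 = -8.18; w = -7.18 - 0.2·(-8.18) = -5.544
step 2: grad = -5.544-1 = -6.544; w = -5.544 - 0.2·(-6.544) = -4.2352
step 3: grad = -4.2352-1 = -5.2352; w = -4.2352 - 0.2·(-5.2352) = -3.18816

-3.18816


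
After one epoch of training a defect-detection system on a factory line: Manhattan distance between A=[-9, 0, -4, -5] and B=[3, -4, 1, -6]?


d = |-9-3| + |0+ 4| + |-4-1| + |-5+ 6|
  = 12 + 4 + 5 + 1
  = 22

22


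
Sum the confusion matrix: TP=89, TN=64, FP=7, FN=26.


Total = TP + TN + FP + FN
= 89 + 64 + 7 + 26
= 186
(Predicted positive: 96, predicted negative: 90)

186


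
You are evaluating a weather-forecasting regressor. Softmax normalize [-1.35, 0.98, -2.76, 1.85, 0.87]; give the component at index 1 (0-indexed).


Exponentials: e^-1.35=0.2592, e^0.98=2.6645, e^-2.76=0.0633, e^1.85=6.3598, e^0.87=2.3869
Sum = 11.7337
Softmax = [0.0221, 0.2271, 0.0054, 0.542, 0.2034]
p[1] = 2.6645/11.7337 = 0.2271

0.2271


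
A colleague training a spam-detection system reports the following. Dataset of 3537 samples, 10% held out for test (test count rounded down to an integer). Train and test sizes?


Test = ⌊3537·10/100⌋ = 353
Train = 3537 - 353 = 3184

Train: 3184, Test: 353


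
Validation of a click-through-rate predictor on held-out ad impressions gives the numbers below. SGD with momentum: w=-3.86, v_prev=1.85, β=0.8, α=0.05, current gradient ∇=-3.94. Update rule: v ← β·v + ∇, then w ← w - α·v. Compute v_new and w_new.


v_new = 0.8·1.85 - 3.94 = 1.48 - 3.94 = -2.46
w_new = -3.86 - 0.05·-2.46 = -3.86 + 0.123 = -3.737

v_new=-2.46, w_new=-3.737


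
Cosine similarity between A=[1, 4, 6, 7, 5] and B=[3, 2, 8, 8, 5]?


A·B = 1·3 + 4·2 + 6·8 + 7·8 + 5·5 = 140
‖A‖ = √127 = 11.2694, ‖B‖ = √166 = 12.8841
cos = 140/(√127·√166) = 140/√21082 = 0.9642

0.9642


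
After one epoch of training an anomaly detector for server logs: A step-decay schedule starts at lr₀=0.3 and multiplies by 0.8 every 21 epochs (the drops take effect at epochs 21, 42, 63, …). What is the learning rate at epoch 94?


n_drops = ⌊94/21⌋ = 4
lr = 0.3·0.8^4 = 0.3·0.4096 = 0.12288

0.12288


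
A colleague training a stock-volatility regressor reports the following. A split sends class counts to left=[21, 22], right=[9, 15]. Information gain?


Parent = [30, 37], H_parent = 0.9921
H_left = 0.9996 (n=43), H_right = 0.9544 (n=24)
H_children = (43/67)·0.9996 + (24/67)·0.9544 = 0.9834
IG = 0.9921 - 0.9834 = 0.0087

0.0087


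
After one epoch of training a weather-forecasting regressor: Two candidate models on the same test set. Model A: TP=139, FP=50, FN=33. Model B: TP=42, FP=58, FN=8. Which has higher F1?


Model A: P=139/189=0.7354, R=139/172=0.8081, F1=2PR/(P+R)=2TP/(2TP+FP+FN)=278/361=0.7701
Model B: P=42/100=0.42, R=42/50=0.84, F1=2PR/(P+R)=2TP/(2TP+FP+FN)=84/150=0.56
0.7701 > 0.56 → Model A

Model A


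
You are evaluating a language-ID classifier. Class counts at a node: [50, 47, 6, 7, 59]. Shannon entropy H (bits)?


Probabilities: [50/169, 47/169, 6/169, 7/169, 59/169] ≈ [0.2959, 0.2781, 0.0355, 0.0414, 0.3491]
H = -((50/169)·log₂(50/169) + (47/169)·log₂(47/169) + (6/169)·log₂(6/169) + (7/169)·log₂(7/169) + (59/169)·log₂(59/169))
  = 1.9246 bits

1.9246 bits


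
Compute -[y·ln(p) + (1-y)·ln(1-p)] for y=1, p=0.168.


BCE = -[y·ln(p) + (1-y)·ln(1-p)]
= -1·ln(0.168) - 0
= -ln(0.168) = 1.7838

1.7838


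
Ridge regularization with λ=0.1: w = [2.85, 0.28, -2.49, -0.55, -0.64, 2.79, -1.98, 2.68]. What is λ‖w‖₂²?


‖w‖₂² = (2.85)² + (0.28)² + (-2.49)² + (-0.55)² + (-0.64)² + (2.79)² + (-1.98)² + (2.68)²
     = 8.1225 + 0.0784 + 6.2001 + 0.3025 + 0.4096 + 7.7841 + 3.9204 + 7.1824
     = 34.0
λ·‖w‖₂² = 0.1·34.0 = 3.4

3.4


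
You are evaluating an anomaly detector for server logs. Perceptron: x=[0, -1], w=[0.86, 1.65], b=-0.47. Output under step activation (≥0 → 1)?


z = (0)·(0.86) + (-1)·(1.65) - 0.47
  = -2.12
step(z) = 0 (z<0)

0


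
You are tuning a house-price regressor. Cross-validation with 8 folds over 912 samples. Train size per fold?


Fold size = 912/8 = 114
Training per fold = 912 - 114 = 798

798


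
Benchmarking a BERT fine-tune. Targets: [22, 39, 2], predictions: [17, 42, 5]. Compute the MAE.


Absolute errors: |22-17|=5, |39-42|=3, |2-5|=3
Sum = 11
MAE = 11/3 = 11/3

11/3


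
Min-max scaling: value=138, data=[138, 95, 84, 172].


min=84, max=172
(138-84)/(172-84) = 54/88 = 0.6136

0.6136


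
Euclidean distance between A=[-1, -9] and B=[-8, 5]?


d = √((-1+ 8)² + (-9-5)²)
  = √(49 + 196)
  = √245 = 15.6525

15.6525


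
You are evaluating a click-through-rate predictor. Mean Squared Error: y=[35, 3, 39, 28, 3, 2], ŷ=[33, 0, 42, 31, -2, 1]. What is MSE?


Squared errors: (35-33)²=4, (3-0)²=9, (39-42)²=9, (28-31)²=9, (3+ 2)²=25, (2-1)²=1
Sum = 57
MSE = 57/6 = 19/2

19/2


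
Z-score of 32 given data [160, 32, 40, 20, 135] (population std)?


μ = 77.4, σ = 58.1295
z = (32 - 77.4)/58.1295 = -0.781

-0.781


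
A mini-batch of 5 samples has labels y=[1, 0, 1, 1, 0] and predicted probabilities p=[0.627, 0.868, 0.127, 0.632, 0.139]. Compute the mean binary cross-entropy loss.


L[0] = -ln(0.627) = 0.4668
L[1] = -ln(1-0.868) = -ln(0.132) = 2.025
L[2] = -ln(0.127) = 2.0636
L[3] = -ln(0.632) = 0.4589
L[4] = -ln(1-0.139) = -ln(0.861) = 0.1497
mean = (0.4668 + 2.025 + 2.0636 + 0.4589 + 0.1497)/5 = 1.0328

1.0328


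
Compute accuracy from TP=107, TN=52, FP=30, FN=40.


Accuracy = (TP+TN)/(TP+TN+FP+FN)
= (107+52)/(229)
= 159/229 = 69.43%

69.43%


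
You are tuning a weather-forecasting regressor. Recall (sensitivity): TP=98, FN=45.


Recall = TP/(TP+FN)
= 98/(98+45)
= 98/143 = 68.53%

68.53%


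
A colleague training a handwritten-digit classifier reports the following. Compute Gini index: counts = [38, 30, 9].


Probabilities: [38/77, 30/77, 9/77] ≈ [0.4935, 0.3896, 0.1169]
Σpᵢ² = (1444 + 900 + 81)/77² = 2425/5929
Gini = 1 - Σpᵢ² = 1 - 2425/5929 = 0.591

0.591


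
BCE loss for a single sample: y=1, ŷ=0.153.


BCE = -[y·ln(p) + (1-y)·ln(1-p)]
= -1·ln(0.153) - 0
= -ln(0.153) = 1.8773

1.8773


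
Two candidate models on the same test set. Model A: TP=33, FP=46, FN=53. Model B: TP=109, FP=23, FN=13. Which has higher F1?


Model A: P=33/79=0.4177, R=33/86=0.3837, F1=2PR/(P+R)=2TP/(2TP+FP+FN)=66/165=0.4
Model B: P=109/132=0.8258, R=109/122=0.8934, F1=2PR/(P+R)=2TP/(2TP+FP+FN)=218/254=0.8583
0.4 < 0.8583 → Model B

Model B


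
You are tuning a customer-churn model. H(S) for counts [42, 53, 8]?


Probabilities: [42/103, 53/103, 8/103] ≈ [0.4078, 0.5146, 0.0777]
H = -((42/103)·log₂(42/103) + (53/103)·log₂(53/103) + (8/103)·log₂(8/103))
  = 1.3073 bits

1.3073 bits


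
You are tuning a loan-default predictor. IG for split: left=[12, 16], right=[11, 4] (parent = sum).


Parent = [23, 20], H_parent = 0.9965
H_left = 0.9852 (n=28), H_right = 0.8366 (n=15)
H_children = (28/43)·0.9852 + (15/43)·0.8366 = 0.9334
IG = 0.9965 - 0.9334 = 0.0631

0.0631


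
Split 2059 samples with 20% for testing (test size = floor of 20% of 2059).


Test = ⌊2059·20/100⌋ = 411
Train = 2059 - 411 = 1648

Train: 1648, Test: 411


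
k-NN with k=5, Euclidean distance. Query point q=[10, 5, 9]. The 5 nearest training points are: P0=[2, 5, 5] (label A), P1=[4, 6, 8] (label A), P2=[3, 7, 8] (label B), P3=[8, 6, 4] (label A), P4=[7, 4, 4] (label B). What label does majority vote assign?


d(q,P0) = 8.9443  (label A)
d(q,P1) = 6.1644  (label A)
d(q,P2) = 7.3485  (label B)
d(q,P3) = 5.4772  (label A)
d(q,P4) = 5.9161  (label B)
Votes: A=3, B=2
Majority → A

A


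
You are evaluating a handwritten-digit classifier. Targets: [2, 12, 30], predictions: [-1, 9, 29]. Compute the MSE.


Squared errors: (2+ 1)²=9, (12-9)²=9, (30-29)²=1
Sum = 19
MSE = 19/3 = 19/3

19/3


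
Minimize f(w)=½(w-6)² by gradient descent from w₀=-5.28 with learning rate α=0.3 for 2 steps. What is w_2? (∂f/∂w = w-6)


step 1: grad = -5.28-6 = -11.28; w = -5.28 - 0.3·(-11.28) = -1.896
step 2: grad = -1.896-6 = -7.896; w = -1.896 - 0.3·(-7.896) = 0.4728

0.4728


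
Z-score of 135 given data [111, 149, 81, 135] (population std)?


μ = 119, σ = 25.807
z = (135 - 119)/25.807 = 0.62

0.62


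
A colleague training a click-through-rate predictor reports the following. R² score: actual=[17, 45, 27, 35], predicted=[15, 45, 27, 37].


ȳ = 31
SS_res = Σ(y-ŷ)² = 8
SS_tot = Σ(y-ȳ)² = 424
R² = 1 - SS_res/SS_tot = 1 - 0.0189 = 0.9811

0.9811


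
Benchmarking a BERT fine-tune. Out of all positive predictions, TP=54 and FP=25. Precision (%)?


Precision = TP/(TP+FP)
= 54/(54+25)
= 54/79 = 68.35%

68.35%


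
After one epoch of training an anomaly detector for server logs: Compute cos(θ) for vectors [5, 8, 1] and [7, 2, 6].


A·B = 5·7 + 8·2 + 1·6 = 57
‖A‖ = √90 = 9.4868, ‖B‖ = √89 = 9.434
cos = 57/(√90·√89) = 57/√8010 = 0.6369

0.6369


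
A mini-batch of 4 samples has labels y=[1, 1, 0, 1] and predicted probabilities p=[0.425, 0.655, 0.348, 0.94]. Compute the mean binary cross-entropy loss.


L[0] = -ln(0.425) = 0.8557
L[1] = -ln(0.655) = 0.4231
L[2] = -ln(1-0.348) = -ln(0.652) = 0.4277
L[3] = -ln(0.94) = 0.0619
mean = (0.8557 + 0.4231 + 0.4277 + 0.0619)/4 = 0.4421

0.4421


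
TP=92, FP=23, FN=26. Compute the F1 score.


Precision = 92/115 = 0.8
Recall = 92/118 = 0.7797
F1 = 2·P·R/(P+R) = 2·TP/(2·TP+FP+FN) = 184/(184+23+26) = 184/233 = 0.7897

0.7897


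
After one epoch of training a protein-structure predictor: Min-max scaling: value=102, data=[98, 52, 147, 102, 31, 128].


min=31, max=147
(102-31)/(147-31) = 71/116 = 0.6121

0.6121


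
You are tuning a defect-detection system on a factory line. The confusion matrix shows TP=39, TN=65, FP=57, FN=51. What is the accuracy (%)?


Accuracy = (TP+TN)/(TP+TN+FP+FN)
= (39+65)/(212)
= 104/212 = 49.06%

49.06%


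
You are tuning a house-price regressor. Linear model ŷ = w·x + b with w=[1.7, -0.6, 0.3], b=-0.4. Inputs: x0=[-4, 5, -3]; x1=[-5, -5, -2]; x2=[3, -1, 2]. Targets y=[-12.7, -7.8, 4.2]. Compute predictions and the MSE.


ŷ0 = (1.7)·(-4) + (-0.6)·(5) + (0.3)·(-3) - 0.4 = -11.1
ŷ1 = (1.7)·(-5) + (-0.6)·(-5) + (0.3)·(-2) - 0.4 = -6.5
ŷ2 = (1.7)·(3) + (-0.6)·(-1) + (0.3)·(2) - 0.4 = 5.9
errors² = [2.56, 1.69, 2.89]
MSE = 7.1400/3 = 2.38

2.38


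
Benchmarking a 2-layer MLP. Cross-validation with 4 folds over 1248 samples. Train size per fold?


Fold size = 1248/4 = 312
Training per fold = 1248 - 312 = 936

936


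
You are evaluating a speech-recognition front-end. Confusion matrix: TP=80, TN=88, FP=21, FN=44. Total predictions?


Total = TP + TN + FP + FN
= 80 + 88 + 21 + 44
= 233
(Predicted positive: 101, predicted negative: 132)

233


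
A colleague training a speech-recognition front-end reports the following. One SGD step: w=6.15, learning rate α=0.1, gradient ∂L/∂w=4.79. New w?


w_new = w - α·∇
= 6.15 - 0.1·4.79
= 6.15 - 0.479
= 5.671

5.671


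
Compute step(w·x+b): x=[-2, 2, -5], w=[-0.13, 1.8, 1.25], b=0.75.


z = (-2)·(-0.13) + (2)·(1.8) + (-5)·(1.25) + 0.75
  = -1.64
step(z) = 0 (z<0)

0


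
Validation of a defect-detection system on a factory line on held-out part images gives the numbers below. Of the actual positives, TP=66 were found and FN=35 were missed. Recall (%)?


Recall = TP/(TP+FN)
= 66/(66+35)
= 66/101 = 65.35%

65.35%


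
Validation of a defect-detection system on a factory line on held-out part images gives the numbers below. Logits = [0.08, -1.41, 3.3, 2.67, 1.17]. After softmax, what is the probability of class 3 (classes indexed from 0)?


Exponentials: e^0.08=1.0833, e^-1.41=0.2441, e^3.3=27.1126, e^2.67=14.44, e^1.17=3.222
Sum = 46.102
Softmax = [0.0235, 0.0053, 0.5881, 0.3132, 0.0699]
p[3] = 14.44/46.102 = 0.3132

0.3132


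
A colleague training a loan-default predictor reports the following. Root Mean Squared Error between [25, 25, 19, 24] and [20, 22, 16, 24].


MSE = 43/4 = 10.75
RMSE = √(43/4) = 3.2787

3.2787


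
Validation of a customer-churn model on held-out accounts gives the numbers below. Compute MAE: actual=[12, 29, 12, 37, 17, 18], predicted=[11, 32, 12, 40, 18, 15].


Absolute errors: |12-11|=1, |29-32|=3, |12-12|=0, |37-40|=3, |17-18|=1, |18-15|=3
Sum = 11
MAE = 11/6 = 11/6

11/6


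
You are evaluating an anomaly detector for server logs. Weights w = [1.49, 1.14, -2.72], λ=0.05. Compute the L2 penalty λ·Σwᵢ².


‖w‖₂² = (1.49)² + (1.14)² + (-2.72)²
     = 2.2201 + 1.2996 + 7.3984
     = 10.9181
λ·‖w‖₂² = 0.05·10.9181 = 0.545905

0.545905


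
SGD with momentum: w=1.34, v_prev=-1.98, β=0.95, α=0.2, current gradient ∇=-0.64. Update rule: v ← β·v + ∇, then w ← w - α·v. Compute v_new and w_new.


v_new = 0.95·-1.98 - 0.64 = -1.881 - 0.64 = -2.521
w_new = 1.34 - 0.2·-2.521 = 1.34 + 0.5042 = 1.8442

v_new=-2.521, w_new=1.8442


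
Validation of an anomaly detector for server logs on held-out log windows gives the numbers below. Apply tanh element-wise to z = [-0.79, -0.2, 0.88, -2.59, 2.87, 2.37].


tanh(-0.79) = -0.6584
tanh(-0.2) = -0.1974
tanh(0.88) = 0.7064
tanh(-2.59) = -0.9888
tanh(2.87) = 0.9936
tanh(2.37) = 0.9827
result = [-0.6584, -0.1974, 0.7064, -0.9888, 0.9936, 0.9827]

[-0.6584, -0.1974, 0.7064, -0.9888, 0.9936, 0.9827]


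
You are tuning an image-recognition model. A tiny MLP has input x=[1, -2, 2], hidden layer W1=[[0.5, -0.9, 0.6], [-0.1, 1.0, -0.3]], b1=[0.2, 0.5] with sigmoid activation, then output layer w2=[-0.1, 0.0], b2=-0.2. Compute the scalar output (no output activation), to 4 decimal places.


z1[0] = (0.5)·(1) + (-0.9)·(-2) + (0.6)·(2) + 0.2 = 3.7
z1[1] = (-0.1)·(1) + (1.0)·(-2) + (-0.3)·(2) + 0.5 = -2.2
h = sigmoid(z1) = [0.9759, 0.0998]
output = (-0.1)·(0.9759) + (0.0)·(0.0998) - 0.2 = -0.2976

-0.2976


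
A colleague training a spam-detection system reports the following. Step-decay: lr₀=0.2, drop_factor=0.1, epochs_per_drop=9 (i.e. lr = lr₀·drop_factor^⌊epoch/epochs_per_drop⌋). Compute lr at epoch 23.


n_drops = ⌊23/9⌋ = 2
lr = 0.2·0.1^2 = 0.2·0.01 = 0.002

0.002


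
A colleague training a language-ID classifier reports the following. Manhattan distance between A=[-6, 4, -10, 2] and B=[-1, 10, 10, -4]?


d = |-6+ 1| + |4-10| + |-10-10| + |2+ 4|
  = 5 + 6 + 20 + 6
  = 37

37


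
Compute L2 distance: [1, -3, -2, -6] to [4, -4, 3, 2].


d = √((1-4)² + (-3+ 4)² + (-2-3)² + (-6-2)²)
  = √(9 + 1 + 25 + 64)
  = √99 = 9.9499

9.9499


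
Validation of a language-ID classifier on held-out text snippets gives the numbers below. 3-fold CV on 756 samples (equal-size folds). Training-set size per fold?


Fold size = 756/3 = 252
Training per fold = 756 - 252 = 504

504


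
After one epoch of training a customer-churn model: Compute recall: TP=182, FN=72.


Recall = TP/(TP+FN)
= 182/(182+72)
= 182/254 = 71.65%

71.65%


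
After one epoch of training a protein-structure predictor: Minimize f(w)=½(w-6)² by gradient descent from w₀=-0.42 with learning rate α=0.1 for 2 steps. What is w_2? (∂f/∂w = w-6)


step 1: grad = -0.42-6 = -6.42; w = -0.42 - 0.1·(-6.42) = 0.222
step 2: grad = 0.222-6 = -5.778; w = 0.222 - 0.1·(-5.778) = 0.7998

0.7998


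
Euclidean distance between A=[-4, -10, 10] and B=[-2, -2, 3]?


d = √((-4+ 2)² + (-10+ 2)² + (10-3)²)
  = √(4 + 64 + 49)
  = √117 = 10.8167

10.8167


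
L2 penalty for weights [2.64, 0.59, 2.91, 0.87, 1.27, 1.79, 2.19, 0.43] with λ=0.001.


‖w‖₂² = (2.64)² + (0.59)² + (2.91)² + (0.87)² + (1.27)² + (1.79)² + (2.19)² + (0.43)²
     = 6.9696 + 0.3481 + 8.4681 + 0.7569 + 1.6129 + 3.2041 + 4.7961 + 0.1849
     = 26.3407
λ·‖w‖₂² = 0.001·26.3407 = 0.026341

0.026341


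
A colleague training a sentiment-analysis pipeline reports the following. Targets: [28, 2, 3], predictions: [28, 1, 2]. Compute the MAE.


Absolute errors: |28-28|=0, |2-1|=1, |3-2|=1
Sum = 2
MAE = 2/3 = 2/3

2/3
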